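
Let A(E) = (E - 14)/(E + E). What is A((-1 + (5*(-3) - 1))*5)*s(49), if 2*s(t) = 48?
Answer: 1188/85 ≈ 13.976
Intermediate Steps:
s(t) = 24 (s(t) = (½)*48 = 24)
A(E) = (-14 + E)/(2*E) (A(E) = (-14 + E)/((2*E)) = (-14 + E)*(1/(2*E)) = (-14 + E)/(2*E))
A((-1 + (5*(-3) - 1))*5)*s(49) = ((-14 + (-1 + (5*(-3) - 1))*5)/(2*(((-1 + (5*(-3) - 1))*5))))*24 = ((-14 + (-1 + (-15 - 1))*5)/(2*(((-1 + (-15 - 1))*5))))*24 = ((-14 + (-1 - 16)*5)/(2*(((-1 - 16)*5))))*24 = ((-14 - 17*5)/(2*((-17*5))))*24 = ((½)*(-14 - 85)/(-85))*24 = ((½)*(-1/85)*(-99))*24 = (99/170)*24 = 1188/85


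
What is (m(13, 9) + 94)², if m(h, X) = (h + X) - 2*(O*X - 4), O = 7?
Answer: 4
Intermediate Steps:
m(h, X) = 8 + h - 13*X (m(h, X) = (h + X) - 2*(7*X - 4) = (X + h) - 2*(-4 + 7*X) = (X + h) + (8 - 14*X) = 8 + h - 13*X)
(m(13, 9) + 94)² = ((8 + 13 - 13*9) + 94)² = ((8 + 13 - 117) + 94)² = (-96 + 94)² = (-2)² = 4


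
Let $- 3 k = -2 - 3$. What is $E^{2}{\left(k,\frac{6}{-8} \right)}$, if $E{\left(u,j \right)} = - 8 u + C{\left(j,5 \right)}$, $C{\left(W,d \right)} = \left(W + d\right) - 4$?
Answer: $\frac{24649}{144} \approx 171.17$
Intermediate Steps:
$k = \frac{5}{3}$ ($k = - \frac{-2 - 3}{3} = \left(- \frac{1}{3}\right) \left(-5\right) = \frac{5}{3} \approx 1.6667$)
$C{\left(W,d \right)} = -4 + W + d$
$E{\left(u,j \right)} = 1 + j - 8 u$ ($E{\left(u,j \right)} = - 8 u + \left(-4 + j + 5\right) = - 8 u + \left(1 + j\right) = 1 + j - 8 u$)
$E^{2}{\left(k,\frac{6}{-8} \right)} = \left(1 + \frac{6}{-8} - \frac{40}{3}\right)^{2} = \left(1 + 6 \left(- \frac{1}{8}\right) - \frac{40}{3}\right)^{2} = \left(1 - \frac{3}{4} - \frac{40}{3}\right)^{2} = \left(- \frac{157}{12}\right)^{2} = \frac{24649}{144}$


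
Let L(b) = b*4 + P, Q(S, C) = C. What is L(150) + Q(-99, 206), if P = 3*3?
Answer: 815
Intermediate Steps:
P = 9
L(b) = 9 + 4*b (L(b) = b*4 + 9 = 4*b + 9 = 9 + 4*b)
L(150) + Q(-99, 206) = (9 + 4*150) + 206 = (9 + 600) + 206 = 609 + 206 = 815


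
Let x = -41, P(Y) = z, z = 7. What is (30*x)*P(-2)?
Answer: -8610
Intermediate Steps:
P(Y) = 7
(30*x)*P(-2) = (30*(-41))*7 = -1230*7 = -8610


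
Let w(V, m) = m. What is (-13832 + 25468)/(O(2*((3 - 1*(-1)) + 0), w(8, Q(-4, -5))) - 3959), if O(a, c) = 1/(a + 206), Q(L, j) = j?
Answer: -2490104/847225 ≈ -2.9391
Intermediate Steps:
O(a, c) = 1/(206 + a)
(-13832 + 25468)/(O(2*((3 - 1*(-1)) + 0), w(8, Q(-4, -5))) - 3959) = (-13832 + 25468)/(1/(206 + 2*((3 - 1*(-1)) + 0)) - 3959) = 11636/(1/(206 + 2*((3 + 1) + 0)) - 3959) = 11636/(1/(206 + 2*(4 + 0)) - 3959) = 11636/(1/(206 + 2*4) - 3959) = 11636/(1/(206 + 8) - 3959) = 11636/(1/214 - 3959) = 11636/(-847225/214) = 11636*(-214/847225) = -2490104/847225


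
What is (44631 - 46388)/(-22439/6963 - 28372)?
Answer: 12233991/197576675 ≈ 0.061920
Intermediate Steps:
(44631 - 46388)/(-22439/6963 - 28372) = -1757/(-22439*1/6963 - 28372) = -1757/(-22439/6963 - 28372) = -1757/(-197576675/6963) = -1757*(-6963/197576675) = 12233991/197576675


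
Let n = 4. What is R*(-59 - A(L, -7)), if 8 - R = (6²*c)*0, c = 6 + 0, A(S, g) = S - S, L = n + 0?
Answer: -472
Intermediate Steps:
L = 4 (L = 4 + 0 = 4)
A(S, g) = 0
c = 6
R = 8 (R = 8 - 6²*6*0 = 8 - 36*6*0 = 8 - 216*0 = 8 - 1*0 = 8 + 0 = 8)
R*(-59 - A(L, -7)) = 8*(-59 - 1*0) = 8*(-59 + 0) = 8*(-59) = -472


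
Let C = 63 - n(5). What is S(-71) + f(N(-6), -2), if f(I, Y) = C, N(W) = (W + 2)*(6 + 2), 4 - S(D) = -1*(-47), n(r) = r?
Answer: 15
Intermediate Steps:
S(D) = -43 (S(D) = 4 - (-1)*(-47) = 4 - 1*47 = 4 - 47 = -43)
N(W) = 16 + 8*W (N(W) = (2 + W)*8 = 16 + 8*W)
C = 58 (C = 63 - 1*5 = 63 - 5 = 58)
f(I, Y) = 58
S(-71) + f(N(-6), -2) = -43 + 58 = 15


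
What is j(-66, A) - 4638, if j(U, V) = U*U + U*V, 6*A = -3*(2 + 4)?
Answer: -84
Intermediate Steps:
A = -3 (A = (-3*(2 + 4))/6 = (-3*6)/6 = (⅙)*(-18) = -3)
j(U, V) = U² + U*V
j(-66, A) - 4638 = -66*(-66 - 3) - 4638 = -66*(-69) - 4638 = 4554 - 4638 = -84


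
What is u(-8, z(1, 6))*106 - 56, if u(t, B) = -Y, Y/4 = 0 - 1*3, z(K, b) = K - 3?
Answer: 1216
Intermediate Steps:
z(K, b) = -3 + K
Y = -12 (Y = 4*(0 - 1*3) = 4*(0 - 3) = 4*(-3) = -12)
u(t, B) = 12 (u(t, B) = -1*(-12) = 12)
u(-8, z(1, 6))*106 - 56 = 12*106 - 56 = 1272 - 56 = 1216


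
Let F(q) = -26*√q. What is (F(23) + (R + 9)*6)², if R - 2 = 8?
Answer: 28544 - 5928*√23 ≈ 114.31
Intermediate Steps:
R = 10 (R = 2 + 8 = 10)
(F(23) + (R + 9)*6)² = (-26*√23 + (10 + 9)*6)² = (-26*√23 + 19*6)² = (-26*√23 + 114)² = (114 - 26*√23)²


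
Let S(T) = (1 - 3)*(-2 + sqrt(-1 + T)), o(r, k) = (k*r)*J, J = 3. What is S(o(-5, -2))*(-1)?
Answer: -4 + 2*sqrt(29) ≈ 6.7703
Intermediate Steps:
o(r, k) = 3*k*r (o(r, k) = (k*r)*3 = 3*k*r)
S(T) = 4 - 2*sqrt(-1 + T) (S(T) = -2*(-2 + sqrt(-1 + T)) = 4 - 2*sqrt(-1 + T))
S(o(-5, -2))*(-1) = (4 - 2*sqrt(-1 + 3*(-2)*(-5)))*(-1) = (4 - 2*sqrt(-1 + 30))*(-1) = (4 - 2*sqrt(29))*(-1) = -4 + 2*sqrt(29)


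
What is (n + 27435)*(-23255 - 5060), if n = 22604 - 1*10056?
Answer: -1132118645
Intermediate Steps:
n = 12548 (n = 22604 - 10056 = 12548)
(n + 27435)*(-23255 - 5060) = (12548 + 27435)*(-23255 - 5060) = 39983*(-28315) = -1132118645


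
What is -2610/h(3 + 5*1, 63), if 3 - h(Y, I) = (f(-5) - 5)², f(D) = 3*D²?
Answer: 2610/4897 ≈ 0.53298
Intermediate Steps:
h(Y, I) = -4897 (h(Y, I) = 3 - (3*(-5)² - 5)² = 3 - (3*25 - 5)² = 3 - (75 - 5)² = 3 - 1*70² = 3 - 1*4900 = 3 - 4900 = -4897)
-2610/h(3 + 5*1, 63) = -2610/(-4897) = -2610*(-1/4897) = 2610/4897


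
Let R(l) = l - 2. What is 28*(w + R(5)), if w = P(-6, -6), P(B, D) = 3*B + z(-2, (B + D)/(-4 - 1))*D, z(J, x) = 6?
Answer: -1428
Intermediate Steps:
R(l) = -2 + l
P(B, D) = 3*B + 6*D
w = -54 (w = 3*(-6) + 6*(-6) = -18 - 36 = -54)
28*(w + R(5)) = 28*(-54 + (-2 + 5)) = 28*(-54 + 3) = 28*(-51) = -1428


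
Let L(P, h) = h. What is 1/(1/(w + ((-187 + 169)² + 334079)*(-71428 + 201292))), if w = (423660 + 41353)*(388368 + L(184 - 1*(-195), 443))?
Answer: 224229080735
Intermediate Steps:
w = 180802169543 (w = (423660 + 41353)*(388368 + 443) = 465013*388811 = 180802169543)
1/(1/(w + ((-187 + 169)² + 334079)*(-71428 + 201292))) = 1/(1/(180802169543 + ((-187 + 169)² + 334079)*(-71428 + 201292))) = 1/(1/(180802169543 + ((-18)² + 334079)*129864)) = 1/(1/(180802169543 + (324 + 334079)*129864)) = 1/(1/(180802169543 + 334403*129864)) = 1/(1/(180802169543 + 43426911192)) = 1/(1/224229080735) = 224229080735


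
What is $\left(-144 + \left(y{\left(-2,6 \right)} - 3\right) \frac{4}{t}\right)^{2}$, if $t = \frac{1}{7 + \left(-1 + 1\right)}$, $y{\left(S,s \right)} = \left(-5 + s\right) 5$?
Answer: $7744$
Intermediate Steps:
$y{\left(S,s \right)} = -25 + 5 s$
$t = \frac{1}{7}$ ($t = \frac{1}{7 + 0} = \frac{1}{7} \approx 0.14286$)
$\left(-144 + \left(y{\left(-2,6 \right)} - 3\right) \frac{4}{t}\right)^{2} = \left(-144 + \left(\left(-25 + 5 \cdot 6\right) - 3\right) 4 \frac{1}{\frac{1}{7}}\right)^{2} = \left(-144 + \left(\left(-25 + 30\right) - 3\right) 4 \cdot 7\right)^{2} = \left(-144 + \left(5 - 3\right) 28\right)^{2} = \left(-144 + 2 \cdot 28\right)^{2} = \left(-144 + 56\right)^{2} = \left(-88\right)^{2} = 7744$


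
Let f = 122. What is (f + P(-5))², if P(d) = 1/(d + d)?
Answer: 1485961/100 ≈ 14860.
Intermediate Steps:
P(d) = 1/(2*d)
(f + P(-5))² = (122 + (½)/(-5))² = (122 + (½)*(-⅕))² = (122 - ⅒)² = (1219/10)² = 1485961/100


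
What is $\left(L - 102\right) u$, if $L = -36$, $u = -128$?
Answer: $17664$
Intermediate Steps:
$\left(L - 102\right) u = \left(-36 - 102\right) \left(-128\right) = \left(-138\right) \left(-128\right) = 17664$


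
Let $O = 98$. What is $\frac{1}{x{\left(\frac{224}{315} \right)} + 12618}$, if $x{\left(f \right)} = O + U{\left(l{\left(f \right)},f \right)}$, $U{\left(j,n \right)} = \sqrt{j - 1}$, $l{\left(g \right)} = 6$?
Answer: $\frac{12716}{161696651} - \frac{\sqrt{5}}{161696651} \approx 7.8627 \cdot 10^{-5}$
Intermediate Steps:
$U{\left(j,n \right)} = \sqrt{-1 + j}$
$x{\left(f \right)} = 98 + \sqrt{5}$ ($x{\left(f \right)} = 98 + \sqrt{-1 + 6} = 98 + \sqrt{5}$)
$\frac{1}{x{\left(\frac{224}{315} \right)} + 12618} = \frac{1}{\left(98 + \sqrt{5}\right) + 12618} = \frac{1}{12716 + \sqrt{5}}$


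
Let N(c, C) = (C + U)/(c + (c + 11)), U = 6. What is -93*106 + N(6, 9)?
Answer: -226719/23 ≈ -9857.3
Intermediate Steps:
N(c, C) = (6 + C)/(11 + 2*c) (N(c, C) = (C + 6)/(c + (c + 11)) = (6 + C)/(c + (11 + c)) = (6 + C)/(11 + 2*c))
-93*106 + N(6, 9) = -93*106 + (6 + 9)/(11 + 2*6) = -9858 + 15/(11 + 12) = -9858 + 15/23 = -226719/23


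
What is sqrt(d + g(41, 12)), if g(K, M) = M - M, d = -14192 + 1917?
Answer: 5*I*sqrt(491) ≈ 110.79*I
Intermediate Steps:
d = -12275
g(K, M) = 0
sqrt(d + g(41, 12)) = sqrt(-12275 + 0) = sqrt(-12275) = 5*I*sqrt(491)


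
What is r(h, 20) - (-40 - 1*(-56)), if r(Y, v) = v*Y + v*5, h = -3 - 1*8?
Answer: -136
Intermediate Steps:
h = -11 (h = -3 - 8 = -11)
r(Y, v) = 5*v + Y*v (r(Y, v) = Y*v + 5*v = 5*v + Y*v)
r(h, 20) - (-40 - 1*(-56)) = 20*(5 - 11) - (-40 - 1*(-56)) = 20*(-6) - (-40 + 56) = -120 - 1*16 = -120 - 16 = -136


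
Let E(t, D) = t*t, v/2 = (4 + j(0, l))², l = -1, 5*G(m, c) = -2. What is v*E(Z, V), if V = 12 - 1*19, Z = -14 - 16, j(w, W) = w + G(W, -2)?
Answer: 23328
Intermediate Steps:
G(m, c) = -⅖ (G(m, c) = (⅕)*(-2) = -⅖)
j(w, W) = -⅖ + w (j(w, W) = w - ⅖ = -⅖ + w)
Z = -30
V = -7 (V = 12 - 19 = -7)
v = 648/25 (v = 2*(4 + (-⅖ + 0))² = 2*(4 - ⅖)² = 2*(18/5)² = 2*(324/25) = 648/25 ≈ 25.920)
E(t, D) = t²
v*E(Z, V) = (648/25)*(-30)² = (648/25)*900 = 23328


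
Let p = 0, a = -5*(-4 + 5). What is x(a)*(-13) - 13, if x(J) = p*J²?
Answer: -13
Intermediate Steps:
a = -5 (a = -5*1 = -5)
x(J) = 0 (x(J) = 0*J² = 0)
x(a)*(-13) - 13 = 0*(-13) - 13 = 0 - 13 = -13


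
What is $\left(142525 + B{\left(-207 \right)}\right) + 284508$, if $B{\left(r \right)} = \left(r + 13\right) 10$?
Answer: $425093$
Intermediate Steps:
$B{\left(r \right)} = 130 + 10 r$ ($B{\left(r \right)} = \left(13 + r\right) 10 = 130 + 10 r$)
$\left(142525 + B{\left(-207 \right)}\right) + 284508 = \left(142525 + \left(130 + 10 \left(-207\right)\right)\right) + 284508 = \left(142525 + \left(130 - 2070\right)\right) + 284508 = \left(142525 - 1940\right) + 284508 = 140585 + 284508 = 425093$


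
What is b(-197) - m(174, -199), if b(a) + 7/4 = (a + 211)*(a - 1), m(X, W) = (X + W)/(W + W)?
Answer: -2207955/796 ≈ -2773.8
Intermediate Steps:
m(X, W) = (W + X)/(2*W) (m(X, W) = (W + X)/((2*W)) = (W + X)*(1/(2*W)) = (W + X)/(2*W))
b(a) = -7/4 + (-1 + a)*(211 + a) (b(a) = -7/4 + (a + 211)*(a - 1) = -7/4 + (211 + a)*(-1 + a) = -7/4 + (-1 + a)*(211 + a))
b(-197) - m(174, -199) = (-851/4 + (-197)² + 210*(-197)) - (-199 + 174)/(2*(-199)) = (-851/4 + 38809 - 41370) - (-1)*(-25)/(2*199) = -11095/4 - 1*25/398 = -11095/4 - 25/398 = -2207955/796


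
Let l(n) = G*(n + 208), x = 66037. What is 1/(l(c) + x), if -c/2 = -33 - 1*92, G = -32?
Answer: 1/51381 ≈ 1.9462e-5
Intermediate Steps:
c = 250 (c = -2*(-33 - 1*92) = -2*(-33 - 92) = -2*(-125) = 250)
l(n) = -6656 - 32*n (l(n) = -32*(n + 208) = -32*(208 + n) = -6656 - 32*n)
1/(l(c) + x) = 1/((-6656 - 32*250) + 66037) = 1/((-6656 - 8000) + 66037) = 1/(-14656 + 66037) = 1/51381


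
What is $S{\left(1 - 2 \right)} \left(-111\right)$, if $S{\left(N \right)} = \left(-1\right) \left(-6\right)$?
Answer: $-666$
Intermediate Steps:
$S{\left(N \right)} = 6$
$S{\left(1 - 2 \right)} \left(-111\right) = 6 \left(-111\right) = -666$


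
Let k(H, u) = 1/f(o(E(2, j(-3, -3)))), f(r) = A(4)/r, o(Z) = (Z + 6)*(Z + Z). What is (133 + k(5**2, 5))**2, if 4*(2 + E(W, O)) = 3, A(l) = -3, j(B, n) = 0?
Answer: 10804369/576 ≈ 18758.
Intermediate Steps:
E(W, O) = -5/4 (E(W, O) = -2 + (1/4)*3 = -2 + 3/4 = -5/4)
o(Z) = 2*Z*(6 + Z) (o(Z) = (6 + Z)*(2*Z) = 2*Z*(6 + Z))
f(r) = -3/r
k(H, u) = 95/24 (k(H, u) = 1/(-3*(-2/(5*(6 - 5/4)))) = 1/(-3/(2*(-5/4)*(19/4))) = 1/(-3/(-95/8)) = 1/(-3*(-8/95)) = 1/(24/95) = 95/24)
(133 + k(5**2, 5))**2 = (133 + 95/24)**2 = (3287/24)**2 = 10804369/576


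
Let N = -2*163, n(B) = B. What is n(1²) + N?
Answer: -325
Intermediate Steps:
N = -326
n(1²) + N = 1² - 326 = 1 - 326 = -325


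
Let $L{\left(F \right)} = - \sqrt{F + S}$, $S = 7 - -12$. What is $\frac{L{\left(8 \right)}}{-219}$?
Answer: $\frac{\sqrt{3}}{73} \approx 0.023727$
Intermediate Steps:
$S = 19$ ($S = 7 + 12 = 19$)
$L{\left(F \right)} = - \sqrt{19 + F}$ ($L{\left(F \right)} = - \sqrt{F + 19} = - \sqrt{19 + F}$)
$\frac{L{\left(8 \right)}}{-219} = \frac{\left(-1\right) \sqrt{19 + 8}}{-219} = - \sqrt{27} \left(- \frac{1}{219}\right) = - 3 \sqrt{3} \left(- \frac{1}{219}\right) = \frac{\sqrt{3}}{73}$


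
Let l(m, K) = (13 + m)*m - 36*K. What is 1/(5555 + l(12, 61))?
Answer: 1/3659 ≈ 0.00027330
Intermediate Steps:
l(m, K) = -36*K + m*(13 + m) (l(m, K) = m*(13 + m) - 36*K = -36*K + m*(13 + m))
1/(5555 + l(12, 61)) = 1/(5555 + (12**2 - 36*61 + 13*12)) = 1/(5555 + (144 - 2196 + 156)) = 1/(5555 - 1896) = 1/3659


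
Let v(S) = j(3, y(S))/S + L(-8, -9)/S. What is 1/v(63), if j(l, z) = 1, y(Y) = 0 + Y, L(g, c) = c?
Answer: -63/8 ≈ -7.8750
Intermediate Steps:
y(Y) = Y
v(S) = -8/S (v(S) = 1/S - 9/S = -8/S)
1/v(63) = 1/(-8/63) = -63/8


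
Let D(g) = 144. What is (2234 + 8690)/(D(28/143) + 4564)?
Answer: 2731/1177 ≈ 2.3203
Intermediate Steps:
(2234 + 8690)/(D(28/143) + 4564) = (2234 + 8690)/(144 + 4564) = 10924/4708 = 10924*(1/4708) = 2731/1177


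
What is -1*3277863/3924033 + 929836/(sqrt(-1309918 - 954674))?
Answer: -1092621/1308011 - 232459*I*sqrt(141537)/141537 ≈ -0.83533 - 617.89*I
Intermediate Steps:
-1*3277863/3924033 + 929836/(sqrt(-1309918 - 954674)) = -3277863*1/3924033 + 929836/(sqrt(-2264592)) = -1092621/1308011 + 929836/((4*I*sqrt(141537))) = -1092621/1308011 + 929836*(-I*sqrt(141537)/566148) = -1092621/1308011 - 232459*I*sqrt(141537)/141537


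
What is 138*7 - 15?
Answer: 951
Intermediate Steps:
138*7 - 15 = 966 - 15 = 951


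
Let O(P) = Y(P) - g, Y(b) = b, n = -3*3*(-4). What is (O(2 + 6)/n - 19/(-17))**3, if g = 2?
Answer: 2248091/1061208 ≈ 2.1184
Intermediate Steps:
n = 36 (n = -9*(-4) = 36)
O(P) = -2 + P (O(P) = P - 1*2 = P - 2 = -2 + P)
(O(2 + 6)/n - 19/(-17))**3 = ((-2 + (2 + 6))/36 - 19/(-17))**3 = ((-2 + 8)*(1/36) - 19*(-1/17))**3 = (6*(1/36) + 19/17)**3 = (1/6 + 19/17)**3 = (131/102)**3 = 2248091/1061208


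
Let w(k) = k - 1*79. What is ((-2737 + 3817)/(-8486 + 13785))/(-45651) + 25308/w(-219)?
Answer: -1020353863122/12014597567 ≈ -84.926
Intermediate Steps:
w(k) = -79 + k (w(k) = k - 79 = -79 + k)
((-2737 + 3817)/(-8486 + 13785))/(-45651) + 25308/w(-219) = ((-2737 + 3817)/(-8486 + 13785))/(-45651) + 25308/(-79 - 219) = (1080/5299)*(-1/45651) + 25308/(-298) = (1080*(1/5299))*(-1/45651) + 25308*(-1/298) = (1080/5299)*(-1/45651) - 12654/149 = -360/80634883 - 12654/149 = -1020353863122/12014597567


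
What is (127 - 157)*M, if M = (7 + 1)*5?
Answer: -1200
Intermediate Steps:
M = 40 (M = 8*5 = 40)
(127 - 157)*M = (127 - 157)*40 = -30*40 = -1200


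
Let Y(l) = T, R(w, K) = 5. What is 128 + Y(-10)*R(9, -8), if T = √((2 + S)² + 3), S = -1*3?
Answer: 138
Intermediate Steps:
S = -3
T = 2 (T = √((2 - 3)² + 3) = √((-1)² + 3) = √(1 + 3) = √4 = 2)
Y(l) = 2
128 + Y(-10)*R(9, -8) = 128 + 2*5 = 128 + 10 = 138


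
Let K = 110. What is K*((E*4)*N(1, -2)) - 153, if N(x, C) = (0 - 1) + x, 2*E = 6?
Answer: -153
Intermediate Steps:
E = 3 (E = (1/2)*6 = 3)
N(x, C) = -1 + x
K*((E*4)*N(1, -2)) - 153 = 110*((3*4)*(-1 + 1)) - 153 = 110*(12*0) - 153 = 110*0 - 153 = 0 - 153 = -153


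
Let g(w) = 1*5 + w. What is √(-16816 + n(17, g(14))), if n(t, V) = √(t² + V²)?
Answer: √(-16816 + 5*√26) ≈ 129.58*I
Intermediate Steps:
g(w) = 5 + w
n(t, V) = √(V² + t²)
√(-16816 + n(17, g(14))) = √(-16816 + √((5 + 14)² + 17²)) = √(-16816 + √(19² + 289)) = √(-16816 + √(361 + 289)) = √(-16816 + √650) = √(-16816 + 5*√26)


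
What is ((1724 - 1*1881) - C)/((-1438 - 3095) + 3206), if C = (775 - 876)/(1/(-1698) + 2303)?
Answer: 613775903/5189224211 ≈ 0.11828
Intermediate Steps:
C = -171498/3910493 (C = -101/(-1/1698 + 2303) = -101/3910493/1698 = -101*1698/3910493 = -171498/3910493 ≈ -0.043856)
((1724 - 1*1881) - C)/((-1438 - 3095) + 3206) = ((1724 - 1*1881) - 1*(-171498/3910493))/((-1438 - 3095) + 3206) = ((1724 - 1881) + 171498/3910493)/(-4533 + 3206) = (-157 + 171498/3910493)/(-1327) = -613775903/3910493*(-1/1327) = 613775903/5189224211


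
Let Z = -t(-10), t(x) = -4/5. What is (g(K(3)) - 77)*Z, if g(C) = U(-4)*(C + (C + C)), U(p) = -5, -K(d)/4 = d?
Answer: 412/5 ≈ 82.400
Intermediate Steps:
t(x) = -⅘ (t(x) = -4*⅕ = -⅘)
K(d) = -4*d
Z = ⅘ (Z = -1*(-⅘) = ⅘ ≈ 0.80000)
g(C) = -15*C (g(C) = -5*(C + (C + C)) = -5*(C + 2*C) = -15*C)
(g(K(3)) - 77)*Z = (-(-60)*3 - 77)*(⅘) = (-15*(-12) - 77)*(⅘) = (180 - 77)*(⅘) = 103*(⅘) = 412/5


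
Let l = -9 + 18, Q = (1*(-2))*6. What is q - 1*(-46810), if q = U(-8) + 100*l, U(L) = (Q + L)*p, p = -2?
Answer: 47750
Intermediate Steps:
Q = -12 (Q = -2*6 = -12)
l = 9
U(L) = 24 - 2*L (U(L) = (-12 + L)*(-2) = 24 - 2*L)
q = 940 (q = (24 - 2*(-8)) + 100*9 = (24 + 16) + 900 = 40 + 900 = 940)
q - 1*(-46810) = 940 - 1*(-46810) = 940 + 46810 = 47750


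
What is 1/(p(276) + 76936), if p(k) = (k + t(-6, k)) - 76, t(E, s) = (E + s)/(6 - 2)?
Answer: 2/154407 ≈ 1.2953e-5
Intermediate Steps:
t(E, s) = E/4 + s/4 (t(E, s) = (E + s)/4 = (E + s)*(1/4) = E/4 + s/4)
p(k) = -155/2 + 5*k/4 (p(k) = (k + ((1/4)*(-6) + k/4)) - 76 = (k + (-3/2 + k/4)) - 76 = (-3/2 + 5*k/4) - 76 = -155/2 + 5*k/4)
1/(p(276) + 76936) = 1/((-155/2 + (5/4)*276) + 76936) = 1/((-155/2 + 345) + 76936) = 1/(535/2 + 76936) = 1/(154407/2) = 2/154407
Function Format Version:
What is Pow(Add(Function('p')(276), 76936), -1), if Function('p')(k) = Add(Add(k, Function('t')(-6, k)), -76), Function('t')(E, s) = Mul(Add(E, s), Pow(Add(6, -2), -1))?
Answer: Rational(2, 154407) ≈ 1.2953e-5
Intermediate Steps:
Function('t')(E, s) = Add(Mul(Rational(1, 4), E), Mul(Rational(1, 4), s)) (Function('t')(E, s) = Mul(Add(E, s), Pow(4, -1)) = Mul(Add(E, s), Rational(1, 4)) = Add(Mul(Rational(1, 4), E), Mul(Rational(1, 4), s)))
Function('p')(k) = Add(Rational(-155, 2), Mul(Rational(5, 4), k)) (Function('p')(k) = Add(Add(k, Add(Mul(Rational(1, 4), -6), Mul(Rational(1, 4), k))), -76) = Add(Add(k, Add(Rational(-3, 2), Mul(Rational(1, 4), k))), -76) = Add(Add(Rational(-3, 2), Mul(Rational(5, 4), k)), -76) = Add(Rational(-155, 2), Mul(Rational(5, 4), k)))
Pow(Add(Function('p')(276), 76936), -1) = Pow(Add(Add(Rational(-155, 2), Mul(Rational(5, 4), 276)), 76936), -1) = Pow(Add(Add(Rational(-155, 2), 345), 76936), -1) = Pow(Add(Rational(535, 2), 76936), -1) = Pow(Rational(154407, 2), -1) = Rational(2, 154407)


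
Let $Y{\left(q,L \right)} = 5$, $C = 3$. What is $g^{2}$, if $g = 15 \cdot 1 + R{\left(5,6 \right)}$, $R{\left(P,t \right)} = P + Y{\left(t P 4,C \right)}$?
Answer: $625$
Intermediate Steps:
$R{\left(P,t \right)} = 5 + P$ ($R{\left(P,t \right)} = P + 5 = 5 + P$)
$g = 25$ ($g = 15 \cdot 1 + \left(5 + 5\right) = 15 + 10 = 25$)
$g^{2} = 25^{2} = 625$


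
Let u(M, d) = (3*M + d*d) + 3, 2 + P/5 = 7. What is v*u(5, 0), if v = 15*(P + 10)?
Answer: 9450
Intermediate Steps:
P = 25 (P = -10 + 5*7 = -10 + 35 = 25)
u(M, d) = 3 + d**2 + 3*M (u(M, d) = (3*M + d**2) + 3 = (d**2 + 3*M) + 3 = 3 + d**2 + 3*M)
v = 525 (v = 15*(25 + 10) = 15*35 = 525)
v*u(5, 0) = 525*(3 + 0**2 + 3*5) = 525*(3 + 0 + 15) = 525*18 = 9450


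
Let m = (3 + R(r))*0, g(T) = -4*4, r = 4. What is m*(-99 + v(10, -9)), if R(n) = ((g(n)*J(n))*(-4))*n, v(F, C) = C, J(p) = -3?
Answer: 0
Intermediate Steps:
g(T) = -16
R(n) = -192*n (R(n) = (-16*(-3)*(-4))*n = (48*(-4))*n = -192*n)
m = 0 (m = (3 - 192*4)*0 = (3 - 768)*0 = -765*0 = 0)
m*(-99 + v(10, -9)) = 0*(-99 - 9) = 0*(-108) = 0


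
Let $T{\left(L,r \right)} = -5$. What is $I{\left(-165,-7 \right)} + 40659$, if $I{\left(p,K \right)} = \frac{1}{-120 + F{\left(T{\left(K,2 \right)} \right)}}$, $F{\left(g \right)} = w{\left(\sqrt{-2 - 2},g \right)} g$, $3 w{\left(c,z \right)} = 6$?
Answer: $\frac{5285669}{130} \approx 40659.0$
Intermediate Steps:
$w{\left(c,z \right)} = 2$ ($w{\left(c,z \right)} = \frac{1}{3} \cdot 6 = 2$)
$F{\left(g \right)} = 2 g$
$I{\left(p,K \right)} = - \frac{1}{130}$ ($I{\left(p,K \right)} = \frac{1}{-120 + 2 \left(-5\right)} = \frac{1}{-120 - 10} = \frac{1}{-130} = - \frac{1}{130}$)
$I{\left(-165,-7 \right)} + 40659 = - \frac{1}{130} + 40659 = \frac{5285669}{130}$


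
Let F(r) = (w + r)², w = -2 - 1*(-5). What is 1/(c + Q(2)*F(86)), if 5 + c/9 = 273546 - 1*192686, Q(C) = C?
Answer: 1/743537 ≈ 1.3449e-6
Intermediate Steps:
w = 3 (w = -2 + 5 = 3)
F(r) = (3 + r)²
c = 727695 (c = -45 + 9*(273546 - 1*192686) = -45 + 9*(273546 - 192686) = -45 + 9*80860 = -45 + 727740 = 727695)
1/(c + Q(2)*F(86)) = 1/(727695 + 2*(3 + 86)²) = 1/(727695 + 2*89²) = 1/(727695 + 2*7921) = 1/(727695 + 15842) = 1/743537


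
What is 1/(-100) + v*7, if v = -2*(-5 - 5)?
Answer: 13999/100 ≈ 139.99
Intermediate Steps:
v = 20 (v = -2*(-10) = 20)
1/(-100) + v*7 = 1/(-100) + 20*7 = -1/100 + 140 = 13999/100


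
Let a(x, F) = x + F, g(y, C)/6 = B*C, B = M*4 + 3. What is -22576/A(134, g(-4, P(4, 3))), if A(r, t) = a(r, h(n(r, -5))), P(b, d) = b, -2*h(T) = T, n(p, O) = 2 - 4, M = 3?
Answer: -22576/135 ≈ -167.23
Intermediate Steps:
n(p, O) = -2
h(T) = -T/2
B = 15 (B = 3*4 + 3 = 12 + 3 = 15)
g(y, C) = 90*C (g(y, C) = 6*(15*C) = 90*C)
a(x, F) = F + x
A(r, t) = 1 + r (A(r, t) = -½*(-2) + r = 1 + r)
-22576/A(134, g(-4, P(4, 3))) = -22576/(1 + 134) = -22576/135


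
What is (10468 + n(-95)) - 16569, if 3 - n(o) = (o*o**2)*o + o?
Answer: -81456628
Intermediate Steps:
n(o) = 3 - o - o**4 (n(o) = 3 - ((o*o**2)*o + o) = 3 - (o**3*o + o) = 3 - (o**4 + o) = 3 - (o + o**4) = 3 + (-o - o**4) = 3 - o - o**4)
(10468 + n(-95)) - 16569 = (10468 + (3 - 1*(-95) - 1*(-95)**4)) - 16569 = (10468 + (3 + 95 - 1*81450625)) - 16569 = (10468 + (3 + 95 - 81450625)) - 16569 = (10468 - 81450527) - 16569 = -81440059 - 16569 = -81456628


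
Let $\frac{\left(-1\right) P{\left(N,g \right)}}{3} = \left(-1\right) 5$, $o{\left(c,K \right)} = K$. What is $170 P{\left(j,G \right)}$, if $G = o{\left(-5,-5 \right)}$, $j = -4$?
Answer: $2550$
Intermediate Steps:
$G = -5$
$P{\left(N,g \right)} = 15$ ($P{\left(N,g \right)} = - 3 \left(\left(-1\right) 5\right) = \left(-3\right) \left(-5\right) = 15$)
$170 P{\left(j,G \right)} = 170 \cdot 15 = 2550$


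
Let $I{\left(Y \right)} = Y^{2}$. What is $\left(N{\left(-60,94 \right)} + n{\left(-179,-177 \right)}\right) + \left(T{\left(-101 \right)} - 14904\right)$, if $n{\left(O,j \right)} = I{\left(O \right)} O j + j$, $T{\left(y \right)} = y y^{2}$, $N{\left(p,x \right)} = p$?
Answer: $1014109561$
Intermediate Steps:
$T{\left(y \right)} = y^{3}$
$n{\left(O,j \right)} = j + j O^{3}$ ($n{\left(O,j \right)} = O^{2} O j + j = O^{3} j + j = j O^{3} + j = j + j O^{3}$)
$\left(N{\left(-60,94 \right)} + n{\left(-179,-177 \right)}\right) + \left(T{\left(-101 \right)} - 14904\right) = \left(-60 - 177 \left(1 + \left(-179\right)^{3}\right)\right) + \left(\left(-101\right)^{3} - 14904\right) = \left(-60 - 177 \left(1 - 5735339\right)\right) - 1045205 = \left(-60 - -1015154826\right) - 1045205 = \left(-60 + 1015154826\right) - 1045205 = 1015154766 - 1045205 = 1014109561$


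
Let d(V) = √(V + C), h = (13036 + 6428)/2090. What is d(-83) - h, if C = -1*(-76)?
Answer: -9732/1045 + I*√7 ≈ -9.3129 + 2.6458*I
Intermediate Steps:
C = 76
h = 9732/1045 (h = 19464*(1/2090) = 9732/1045 ≈ 9.3129)
d(V) = √(76 + V) (d(V) = √(V + 76) = √(76 + V))
d(-83) - h = √(76 - 83) - 1*9732/1045 = √(-7) - 9732/1045 = I*√7 - 9732/1045 = -9732/1045 + I*√7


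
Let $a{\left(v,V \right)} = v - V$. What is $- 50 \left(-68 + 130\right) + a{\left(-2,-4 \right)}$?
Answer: $-3098$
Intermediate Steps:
$- 50 \left(-68 + 130\right) + a{\left(-2,-4 \right)} = - 50 \left(-68 + 130\right) - -2 = \left(-50\right) 62 + \left(-2 + 4\right) = -3100 + 2 = -3098$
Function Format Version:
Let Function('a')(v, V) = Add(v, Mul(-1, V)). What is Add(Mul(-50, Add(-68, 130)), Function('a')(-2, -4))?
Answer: -3098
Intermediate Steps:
Add(Mul(-50, Add(-68, 130)), Function('a')(-2, -4)) = Add(Mul(-50, Add(-68, 130)), Add(-2, Mul(-1, -4))) = Add(Mul(-50, 62), Add(-2, 4)) = Add(-3100, 2) = -3098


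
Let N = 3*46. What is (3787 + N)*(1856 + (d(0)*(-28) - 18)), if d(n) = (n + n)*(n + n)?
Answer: 7214150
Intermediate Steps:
N = 138
d(n) = 4*n**2 (d(n) = (2*n)*(2*n) = 4*n**2)
(3787 + N)*(1856 + (d(0)*(-28) - 18)) = (3787 + 138)*(1856 + ((4*0**2)*(-28) - 18)) = 3925*(1856 + ((4*0)*(-28) - 18)) = 3925*(1856 + (0*(-28) - 18)) = 3925*(1856 + (0 - 18)) = 3925*(1856 - 18) = 3925*1838 = 7214150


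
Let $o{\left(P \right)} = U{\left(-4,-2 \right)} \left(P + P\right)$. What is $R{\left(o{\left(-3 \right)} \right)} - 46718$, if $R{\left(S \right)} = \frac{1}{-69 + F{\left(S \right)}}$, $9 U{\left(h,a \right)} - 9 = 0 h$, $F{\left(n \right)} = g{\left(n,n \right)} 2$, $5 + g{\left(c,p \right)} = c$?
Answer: $- \frac{4251339}{91} \approx -46718.0$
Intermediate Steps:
$g{\left(c,p \right)} = -5 + c$
$F{\left(n \right)} = -10 + 2 n$ ($F{\left(n \right)} = \left(-5 + n\right) 2 = -10 + 2 n$)
$U{\left(h,a \right)} = 1$ ($U{\left(h,a \right)} = 1 + \frac{0 h}{9} = 1 + \frac{1}{9} \cdot 0 = 1 + 0 = 1$)
$o{\left(P \right)} = 2 P$ ($o{\left(P \right)} = 1 \left(P + P\right) = 1 \cdot 2 P = 2 P$)
$R{\left(S \right)} = \frac{1}{-79 + 2 S}$ ($R{\left(S \right)} = \frac{1}{-69 + \left(-10 + 2 S\right)} = \frac{1}{-79 + 2 S}$)
$R{\left(o{\left(-3 \right)} \right)} - 46718 = \frac{1}{-79 + 2 \cdot 2 \left(-3\right)} - 46718 = \frac{1}{-79 + 2 \left(-6\right)} - 46718 = \frac{1}{-79 - 12} - 46718 = \frac{1}{-91} - 46718 = - \frac{1}{91} - 46718 = - \frac{4251339}{91}$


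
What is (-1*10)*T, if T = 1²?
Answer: -10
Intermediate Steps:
T = 1
(-1*10)*T = -1*10*1 = -10*1 = -10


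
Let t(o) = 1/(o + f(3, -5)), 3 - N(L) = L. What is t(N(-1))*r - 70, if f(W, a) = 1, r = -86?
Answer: -436/5 ≈ -87.200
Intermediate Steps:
N(L) = 3 - L
t(o) = 1/(1 + o) (t(o) = 1/(o + 1) = 1/(1 + o))
t(N(-1))*r - 70 = -86/(1 + (3 - 1*(-1))) - 70 = -86/(1 + (3 + 1)) - 70 = -86/(1 + 4) - 70 = -86/5 - 70 = -436/5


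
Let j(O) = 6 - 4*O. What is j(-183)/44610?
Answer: 123/7435 ≈ 0.016543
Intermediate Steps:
j(-183)/44610 = (6 - 4*(-183))/44610 = (6 + 732)*(1/44610) = 738*(1/44610) = 123/7435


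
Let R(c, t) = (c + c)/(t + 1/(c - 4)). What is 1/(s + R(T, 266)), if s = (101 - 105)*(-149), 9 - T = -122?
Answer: 33783/20167942 ≈ 0.0016751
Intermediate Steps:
T = 131 (T = 9 - 1*(-122) = 9 + 122 = 131)
R(c, t) = 2*c/(t + 1/(-4 + c)) (R(c, t) = (2*c)/(t + 1/(-4 + c)) = 2*c/(t + 1/(-4 + c)))
s = 596 (s = -4*(-149) = 596)
1/(s + R(T, 266)) = 1/(596 + 2*131*(-4 + 131)/(1 - 4*266 + 131*266)) = 1/(596 + 2*131*127/(1 - 1064 + 34846)) = 1/(596 + 2*131*127/33783) = 1/(596 + 2*131*(1/33783)*127) = 1/(596 + 33274/33783) = 1/(20167942/33783) = 33783/20167942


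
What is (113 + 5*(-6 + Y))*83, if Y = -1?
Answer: 6474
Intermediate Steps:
(113 + 5*(-6 + Y))*83 = (113 + 5*(-6 - 1))*83 = (113 + 5*(-7))*83 = (113 - 35)*83 = 78*83 = 6474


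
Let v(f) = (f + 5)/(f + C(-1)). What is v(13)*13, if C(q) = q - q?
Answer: 18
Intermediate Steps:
C(q) = 0
v(f) = (5 + f)/f (v(f) = (f + 5)/(f + 0) = (5 + f)/f)
v(13)*13 = ((5 + 13)/13)*13 = ((1/13)*18)*13 = (18/13)*13 = 18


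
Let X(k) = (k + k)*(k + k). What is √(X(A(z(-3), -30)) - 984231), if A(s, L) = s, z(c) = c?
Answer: 3*I*√109355 ≈ 992.07*I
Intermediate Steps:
X(k) = 4*k² (X(k) = (2*k)*(2*k) = 4*k²)
√(X(A(z(-3), -30)) - 984231) = √(4*(-3)² - 984231) = √(4*9 - 984231) = √(36 - 984231) = √(-984195) = 3*I*√109355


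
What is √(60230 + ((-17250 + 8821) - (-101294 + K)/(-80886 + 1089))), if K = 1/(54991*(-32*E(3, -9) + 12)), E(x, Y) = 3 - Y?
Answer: √3834133611781780778912220245/272063243274 ≈ 227.60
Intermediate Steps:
K = -1/20456652 (K = 1/(54991*(-32*(3 - 1*(-9)) + 12)) = 1/(54991*(-32*(3 + 9) + 12)) = 1/(54991*(-32*12 + 12)) = 1/(54991*(-384 + 12)) = (1/54991)/(-372) = (1/54991)*(-1/372) = -1/20456652 ≈ -4.8884e-8)
√(60230 + ((-17250 + 8821) - (-101294 + K)/(-80886 + 1089))) = √(60230 + ((-17250 + 8821) - (-101294 - 1/20456652)/(-80886 + 1089))) = √(60230 + (-8429 - (-2072136107689)/(20456652*(-79797)))) = √(60230 + (-8429 - (-2072136107689)*(-1)/(20456652*79797))) = √(60230 + (-8429 - 1*2072136107689/1632379459644)) = √(60230 + (-8429 - 2072136107689/1632379459644)) = √(60230 - 13761398601446965/1632379459644) = √(84556816252911155/1632379459644) = √3834133611781780778912220245/272063243274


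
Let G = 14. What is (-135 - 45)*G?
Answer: -2520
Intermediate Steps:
(-135 - 45)*G = (-135 - 45)*14 = -180*14 = -2520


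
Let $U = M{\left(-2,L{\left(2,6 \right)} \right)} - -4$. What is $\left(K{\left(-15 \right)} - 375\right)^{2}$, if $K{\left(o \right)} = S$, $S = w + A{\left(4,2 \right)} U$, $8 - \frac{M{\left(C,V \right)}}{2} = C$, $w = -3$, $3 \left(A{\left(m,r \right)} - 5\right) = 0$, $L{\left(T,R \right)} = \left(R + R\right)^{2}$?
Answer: $66564$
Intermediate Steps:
$L{\left(T,R \right)} = 4 R^{2}$ ($L{\left(T,R \right)} = \left(2 R\right)^{2} = 4 R^{2}$)
$A{\left(m,r \right)} = 5$ ($A{\left(m,r \right)} = 5 + \frac{1}{3} \cdot 0 = 5 + 0 = 5$)
$M{\left(C,V \right)} = 16 - 2 C$
$U = 24$ ($U = \left(16 - -4\right) - -4 = \left(16 + 4\right) + 4 = 20 + 4 = 24$)
$S = 117$ ($S = -3 + 5 \cdot 24 = -3 + 120 = 117$)
$K{\left(o \right)} = 117$
$\left(K{\left(-15 \right)} - 375\right)^{2} = \left(117 - 375\right)^{2} = \left(-258\right)^{2} = 66564$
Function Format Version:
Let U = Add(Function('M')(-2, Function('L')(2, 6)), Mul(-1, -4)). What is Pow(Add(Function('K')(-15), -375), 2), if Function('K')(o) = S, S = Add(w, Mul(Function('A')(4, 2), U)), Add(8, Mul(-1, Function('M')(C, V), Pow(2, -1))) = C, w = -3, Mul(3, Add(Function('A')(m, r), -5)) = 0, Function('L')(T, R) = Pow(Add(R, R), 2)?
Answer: 66564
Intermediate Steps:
Function('L')(T, R) = Mul(4, Pow(R, 2)) (Function('L')(T, R) = Pow(Mul(2, R), 2) = Mul(4, Pow(R, 2)))
Function('A')(m, r) = 5 (Function('A')(m, r) = Add(5, Mul(Rational(1, 3), 0)) = Add(5, 0) = 5)
Function('M')(C, V) = Add(16, Mul(-2, C))
U = 24 (U = Add(Add(16, Mul(-2, -2)), Mul(-1, -4)) = Add(Add(16, 4), 4) = Add(20, 4) = 24)
S = 117 (S = Add(-3, Mul(5, 24)) = Add(-3, 120) = 117)
Function('K')(o) = 117
Pow(Add(Function('K')(-15), -375), 2) = Pow(Add(117, -375), 2) = Pow(-258, 2) = 66564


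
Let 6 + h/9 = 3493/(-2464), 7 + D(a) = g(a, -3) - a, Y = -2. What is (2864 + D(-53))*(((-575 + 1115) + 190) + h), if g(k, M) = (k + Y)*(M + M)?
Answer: 94551705/44 ≈ 2.1489e+6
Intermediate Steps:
g(k, M) = 2*M*(-2 + k) (g(k, M) = (k - 2)*(M + M) = (-2 + k)*(2*M) = 2*M*(-2 + k))
D(a) = 5 - 7*a (D(a) = -7 + (2*(-3)*(-2 + a) - a) = -7 + ((12 - 6*a) - a) = -7 + (12 - 7*a) = 5 - 7*a)
h = -23499/352 (h = -54 + 9*(3493/(-2464)) = -54 + 9*(3493*(-1/2464)) = -54 + 9*(-499/352) = -54 - 4491/352 = -23499/352 ≈ -66.759)
(2864 + D(-53))*(((-575 + 1115) + 190) + h) = (2864 + (5 - 7*(-53)))*(((-575 + 1115) + 190) - 23499/352) = (2864 + (5 + 371))*((540 + 190) - 23499/352) = (2864 + 376)*(730 - 23499/352) = 3240*(233461/352) = 94551705/44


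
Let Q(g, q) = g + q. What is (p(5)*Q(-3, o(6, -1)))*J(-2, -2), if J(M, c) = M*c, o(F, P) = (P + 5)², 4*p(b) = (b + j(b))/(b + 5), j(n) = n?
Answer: 13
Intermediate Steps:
p(b) = b/(2*(5 + b)) (p(b) = ((b + b)/(b + 5))/4 = ((2*b)/(5 + b))/4 = (2*b/(5 + b))/4 = b/(2*(5 + b)))
o(F, P) = (5 + P)²
(p(5)*Q(-3, o(6, -1)))*J(-2, -2) = (((½)*5/(5 + 5))*(-3 + (5 - 1)²))*(-2*(-2)) = (((½)*5/10)*(-3 + 4²))*4 = (((½)*5*(⅒))*(-3 + 16))*4 = ((¼)*13)*4 = (13/4)*4 = 13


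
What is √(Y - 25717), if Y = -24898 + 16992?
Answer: I*√33623 ≈ 183.37*I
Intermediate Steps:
Y = -7906
√(Y - 25717) = √(-7906 - 25717) = √(-33623) = I*√33623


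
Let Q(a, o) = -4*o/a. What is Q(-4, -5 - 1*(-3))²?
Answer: 4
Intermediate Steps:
Q(a, o) = -4*o/a
Q(-4, -5 - 1*(-3))² = (-4*(-5 - 1*(-3))/(-4))² = (-4*(-5 + 3)*(-¼))² = (-4*(-2)*(-¼))² = (-2)² = 4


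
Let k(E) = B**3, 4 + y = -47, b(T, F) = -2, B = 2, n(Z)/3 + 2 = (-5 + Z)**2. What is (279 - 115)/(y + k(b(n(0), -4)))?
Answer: -164/43 ≈ -3.8140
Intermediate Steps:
n(Z) = -6 + 3*(-5 + Z)**2
y = -51 (y = -4 - 47 = -51)
k(E) = 8 (k(E) = 2**3 = 8)
(279 - 115)/(y + k(b(n(0), -4))) = (279 - 115)/(-51 + 8) = 164/(-43) = 164*(-1/43) = -164/43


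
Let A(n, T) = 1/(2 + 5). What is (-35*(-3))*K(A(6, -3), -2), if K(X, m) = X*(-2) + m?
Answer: -240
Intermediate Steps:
A(n, T) = ⅐ (A(n, T) = 1/7 = ⅐)
K(X, m) = m - 2*X (K(X, m) = -2*X + m = m - 2*X)
(-35*(-3))*K(A(6, -3), -2) = (-35*(-3))*(-2 - 2*⅐) = 105*(-2 - 2/7) = 105*(-16/7) = -240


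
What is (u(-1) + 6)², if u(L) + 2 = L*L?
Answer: 25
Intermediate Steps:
u(L) = -2 + L² (u(L) = -2 + L*L = -2 + L²)
(u(-1) + 6)² = ((-2 + (-1)²) + 6)² = ((-2 + 1) + 6)² = (-1 + 6)² = 5² = 25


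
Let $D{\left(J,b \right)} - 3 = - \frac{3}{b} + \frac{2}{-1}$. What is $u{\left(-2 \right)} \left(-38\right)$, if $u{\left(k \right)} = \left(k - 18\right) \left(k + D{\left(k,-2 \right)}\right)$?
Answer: $380$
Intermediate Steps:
$D{\left(J,b \right)} = 1 - \frac{3}{b}$ ($D{\left(J,b \right)} = 3 + \left(- \frac{3}{b} + \frac{2}{-1}\right) = 3 + \left(- \frac{3}{b} + 2 \left(-1\right)\right) = 3 - \left(2 + \frac{3}{b}\right) = 1 - \frac{3}{b}$)
$u{\left(k \right)} = \left(-18 + k\right) \left(\frac{5}{2} + k\right)$ ($u{\left(k \right)} = \left(k - 18\right) \left(k + \frac{-3 - 2}{-2}\right) = \left(-18 + k\right) \left(k - - \frac{5}{2}\right) = \left(-18 + k\right) \left(k + \frac{5}{2}\right) = \left(-18 + k\right) \left(\frac{5}{2} + k\right)$)
$u{\left(-2 \right)} \left(-38\right) = \left(-45 + \left(-2\right)^{2} - -31\right) \left(-38\right) = \left(-45 + 4 + 31\right) \left(-38\right) = \left(-10\right) \left(-38\right) = 380$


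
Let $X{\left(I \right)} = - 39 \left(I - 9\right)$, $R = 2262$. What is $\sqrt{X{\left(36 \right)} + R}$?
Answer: $\sqrt{1209} \approx 34.771$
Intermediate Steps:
$X{\left(I \right)} = 351 - 39 I$ ($X{\left(I \right)} = - 39 \left(-9 + I\right) = 351 - 39 I$)
$\sqrt{X{\left(36 \right)} + R} = \sqrt{\left(351 - 1404\right) + 2262} = \sqrt{-1053 + 2262} = \sqrt{1209}$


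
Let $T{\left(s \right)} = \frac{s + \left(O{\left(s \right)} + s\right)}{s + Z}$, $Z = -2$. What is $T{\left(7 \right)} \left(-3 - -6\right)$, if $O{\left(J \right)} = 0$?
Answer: $\frac{42}{5} \approx 8.4$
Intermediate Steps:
$T{\left(s \right)} = \frac{2 s}{-2 + s}$ ($T{\left(s \right)} = \frac{s + \left(0 + s\right)}{s - 2} = \frac{s + s}{-2 + s} = \frac{2 s}{-2 + s}$)
$T{\left(7 \right)} \left(-3 - -6\right) = 2 \cdot 7 \frac{1}{-2 + 7} \left(-3 - -6\right) = 2 \cdot 7 \cdot \frac{1}{5} \left(-3 + 6\right) = 2 \cdot 7 \cdot \frac{1}{5} \cdot 3 = \frac{14}{5} \cdot 3 = \frac{42}{5}$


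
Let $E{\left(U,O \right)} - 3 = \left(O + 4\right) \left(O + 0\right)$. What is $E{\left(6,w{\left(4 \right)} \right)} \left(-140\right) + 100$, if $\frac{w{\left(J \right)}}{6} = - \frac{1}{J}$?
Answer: $205$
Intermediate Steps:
$w{\left(J \right)} = - \frac{6}{J}$ ($w{\left(J \right)} = 6 \left(- \frac{1}{J}\right) = - \frac{6}{J}$)
$E{\left(U,O \right)} = 3 + O \left(4 + O\right)$ ($E{\left(U,O \right)} = 3 + \left(O + 4\right) \left(O + 0\right) = 3 + \left(4 + O\right) O = 3 + O \left(4 + O\right)$)
$E{\left(6,w{\left(4 \right)} \right)} \left(-140\right) + 100 = \left(3 + \left(- \frac{6}{4}\right)^{2} + 4 \left(- \frac{6}{4}\right)\right) \left(-140\right) + 100 = \left(3 + \left(\left(-6\right) \frac{1}{4}\right)^{2} + 4 \left(\left(-6\right) \frac{1}{4}\right)\right) \left(-140\right) + 100 = \left(3 + \left(- \frac{3}{2}\right)^{2} + 4 \left(- \frac{3}{2}\right)\right) \left(-140\right) + 100 = \left(3 + \frac{9}{4} - 6\right) \left(-140\right) + 100 = \left(- \frac{3}{4}\right) \left(-140\right) + 100 = 105 + 100 = 205$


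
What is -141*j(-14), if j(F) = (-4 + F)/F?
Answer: -1269/7 ≈ -181.29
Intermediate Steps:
j(F) = (-4 + F)/F
-141*j(-14) = -141*(-4 - 14)/(-14) = -(-141)*(-18)/14 = -141*9/7 = -1269/7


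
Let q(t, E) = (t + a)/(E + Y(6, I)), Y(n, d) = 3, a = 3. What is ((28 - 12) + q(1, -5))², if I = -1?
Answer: 196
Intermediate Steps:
q(t, E) = (3 + t)/(3 + E) (q(t, E) = (t + 3)/(E + 3) = (3 + t)/(3 + E))
((28 - 12) + q(1, -5))² = ((28 - 12) + (3 + 1)/(3 - 5))² = (16 + 4/(-2))² = (16 - ½*4)² = (16 - 2)² = 14² = 196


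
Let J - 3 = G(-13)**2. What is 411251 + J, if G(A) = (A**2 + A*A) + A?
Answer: 516879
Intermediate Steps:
G(A) = A + 2*A**2 (G(A) = (A**2 + A**2) + A = 2*A**2 + A = A + 2*A**2)
J = 105628 (J = 3 + (-13*(1 + 2*(-13)))**2 = 3 + (-13*(1 - 26))**2 = 3 + (-13*(-25))**2 = 3 + 325**2 = 3 + 105625 = 105628)
411251 + J = 411251 + 105628 = 516879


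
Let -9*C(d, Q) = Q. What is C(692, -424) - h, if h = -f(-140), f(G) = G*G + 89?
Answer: 177625/9 ≈ 19736.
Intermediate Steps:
C(d, Q) = -Q/9
f(G) = 89 + G² (f(G) = G² + 89 = 89 + G²)
h = -19689 (h = -(89 + (-140)²) = -(89 + 19600) = -1*19689 = -19689)
C(692, -424) - h = -⅑*(-424) - 1*(-19689) = 424/9 + 19689 = 177625/9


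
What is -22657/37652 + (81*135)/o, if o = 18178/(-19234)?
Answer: -3959761600013/342219028 ≈ -11571.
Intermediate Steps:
o = -9089/9617 (o = 18178*(-1/19234) = -9089/9617 ≈ -0.94510)
-22657/37652 + (81*135)/o = -22657/37652 + (81*135)/(-9089/9617) = -22657*1/37652 + 10935*(-9617/9089) = -22657/37652 - 105161895/9089 = -3959761600013/342219028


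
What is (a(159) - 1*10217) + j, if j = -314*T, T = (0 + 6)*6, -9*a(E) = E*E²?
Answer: -468152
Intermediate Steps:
a(E) = -E³/9 (a(E) = -E*E²/9 = -E³/9)
T = 36 (T = 6*6 = 36)
j = -11304 (j = -314*36 = -11304)
(a(159) - 1*10217) + j = (-⅑*159³ - 1*10217) - 11304 = (-⅑*4019679 - 10217) - 11304 = (-446631 - 10217) - 11304 = -456848 - 11304 = -468152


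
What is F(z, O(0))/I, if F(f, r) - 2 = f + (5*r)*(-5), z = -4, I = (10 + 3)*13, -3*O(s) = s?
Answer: -2/169 ≈ -0.011834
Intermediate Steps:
O(s) = -s/3
I = 169 (I = 13*13 = 169)
F(f, r) = 2 + f - 25*r (F(f, r) = 2 + (f + (5*r)*(-5)) = 2 + (f - 25*r) = 2 + f - 25*r)
F(z, O(0))/I = (2 - 4 - (-25)*0/3)/169 = (2 - 4 - 25*0)*(1/169) = (2 - 4 + 0)*(1/169) = -2*1/169 = -2/169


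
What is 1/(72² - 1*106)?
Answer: 1/5078 ≈ 0.00019693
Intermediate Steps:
1/(72² - 1*106) = 1/(5184 - 106) = 1/5078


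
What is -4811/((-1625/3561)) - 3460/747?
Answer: 12791959837/1213875 ≈ 10538.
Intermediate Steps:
-4811/((-1625/3561)) - 3460/747 = -4811/((-1625*1/3561)) - 3460*1/747 = -4811/(-1625/3561) - 3460/747 = -4811*(-3561/1625) - 3460/747 = 17131971/1625 - 3460/747 = 12791959837/1213875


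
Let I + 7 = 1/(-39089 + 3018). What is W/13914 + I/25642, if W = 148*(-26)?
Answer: -890663458177/3217377986487 ≈ -0.27683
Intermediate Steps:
I = -252498/36071 (I = -7 + 1/(-39089 + 3018) = -7 + 1/(-36071) = -7 - 1/36071 = -252498/36071 ≈ -7.0000)
W = -3848
W/13914 + I/25642 = -3848/13914 - 252498/36071/25642 = -3848*1/13914 - 252498/36071*1/25642 = -1924/6957 - 126249/462466291 = -890663458177/3217377986487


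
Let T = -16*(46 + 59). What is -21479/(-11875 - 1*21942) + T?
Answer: -56791081/33817 ≈ -1679.4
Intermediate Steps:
T = -1680 (T = -16*105 = -1680)
-21479/(-11875 - 1*21942) + T = -21479/(-11875 - 1*21942) - 1680 = -21479/(-11875 - 21942) - 1680 = -21479/(-33817) - 1680 = -21479*(-1/33817) - 1680 = 21479/33817 - 1680 = -56791081/33817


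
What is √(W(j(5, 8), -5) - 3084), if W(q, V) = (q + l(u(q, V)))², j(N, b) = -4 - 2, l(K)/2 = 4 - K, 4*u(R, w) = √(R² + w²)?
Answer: √(-12336 + (-4 + √61)²)/2 ≈ 55.501*I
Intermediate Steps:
u(R, w) = √(R² + w²)/4
l(K) = 8 - 2*K (l(K) = 2*(4 - K) = 8 - 2*K)
j(N, b) = -6
W(q, V) = (8 + q - √(V² + q²)/2)² (W(q, V) = (q + (8 - √(q² + V²)/2))² = (q + (8 - √(V² + q²)/2))² = (8 + q - √(V² + q²)/2)²)
√(W(j(5, 8), -5) - 3084) = √((16 - √((-5)² + (-6)²) + 2*(-6))²/4 - 3084) = √((16 - √(25 + 36) - 12)²/4 - 3084) = √((16 - √61 - 12)²/4 - 3084) = √((4 - √61)²/4 - 3084) = √(-3084 + (4 - √61)²/4)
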